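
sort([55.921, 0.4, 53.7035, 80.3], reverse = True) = [80.3, 55.921, 53.7035, 0.4]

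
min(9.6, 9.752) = 9.6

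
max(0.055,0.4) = 0.4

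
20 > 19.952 True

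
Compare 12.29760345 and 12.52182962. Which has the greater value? 12.52182962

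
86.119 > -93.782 True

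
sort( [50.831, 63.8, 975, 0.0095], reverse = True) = [975, 63.8, 50.831, 0.0095]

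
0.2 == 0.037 False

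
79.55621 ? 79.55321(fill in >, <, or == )>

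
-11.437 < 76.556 True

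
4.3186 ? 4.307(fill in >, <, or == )>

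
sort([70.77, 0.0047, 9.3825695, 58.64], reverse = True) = [70.77, 58.64, 9.3825695, 0.0047]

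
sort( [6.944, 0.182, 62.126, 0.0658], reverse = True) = [62.126, 6.944, 0.182, 0.0658]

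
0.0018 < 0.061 True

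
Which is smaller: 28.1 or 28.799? 28.1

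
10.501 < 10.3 False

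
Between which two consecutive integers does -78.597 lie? -79 and -78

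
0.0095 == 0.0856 False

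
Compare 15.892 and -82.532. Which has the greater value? 15.892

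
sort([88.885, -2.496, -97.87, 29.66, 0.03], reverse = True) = [88.885, 29.66, 0.03, -2.496, -97.87]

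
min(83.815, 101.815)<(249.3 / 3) False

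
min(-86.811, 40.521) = -86.811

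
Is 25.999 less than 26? Yes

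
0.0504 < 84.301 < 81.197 False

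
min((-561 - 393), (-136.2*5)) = -954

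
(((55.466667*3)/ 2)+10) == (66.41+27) False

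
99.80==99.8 True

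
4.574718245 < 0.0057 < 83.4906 False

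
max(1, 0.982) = 1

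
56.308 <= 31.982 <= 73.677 False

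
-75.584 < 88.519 True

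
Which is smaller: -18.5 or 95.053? -18.5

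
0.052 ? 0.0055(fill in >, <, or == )>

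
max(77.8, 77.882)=77.882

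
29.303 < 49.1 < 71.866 True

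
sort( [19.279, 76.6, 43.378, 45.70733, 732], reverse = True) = [732, 76.6, 45.70733, 43.378, 19.279]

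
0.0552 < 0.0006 False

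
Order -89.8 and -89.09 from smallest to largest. -89.8, -89.09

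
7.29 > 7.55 False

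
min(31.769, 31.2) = 31.2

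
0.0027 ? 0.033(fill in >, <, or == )<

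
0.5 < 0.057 False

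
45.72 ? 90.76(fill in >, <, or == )<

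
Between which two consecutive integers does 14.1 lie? 14 and 15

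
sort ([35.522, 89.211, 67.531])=[35.522, 67.531, 89.211]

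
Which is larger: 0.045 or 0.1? 0.1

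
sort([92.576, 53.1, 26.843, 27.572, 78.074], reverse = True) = [92.576, 78.074, 53.1, 27.572, 26.843]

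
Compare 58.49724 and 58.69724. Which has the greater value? 58.69724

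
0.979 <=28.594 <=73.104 True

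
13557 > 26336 False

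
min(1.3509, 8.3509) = 1.3509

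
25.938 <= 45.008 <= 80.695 True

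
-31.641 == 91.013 False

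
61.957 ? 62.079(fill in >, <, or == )<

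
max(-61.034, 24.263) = 24.263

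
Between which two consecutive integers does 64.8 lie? 64 and 65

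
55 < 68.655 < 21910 True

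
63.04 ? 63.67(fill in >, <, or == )<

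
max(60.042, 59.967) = 60.042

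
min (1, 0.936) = 0.936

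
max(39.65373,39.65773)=39.65773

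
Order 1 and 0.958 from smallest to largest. 0.958, 1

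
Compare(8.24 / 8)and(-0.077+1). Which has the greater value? (8.24 / 8)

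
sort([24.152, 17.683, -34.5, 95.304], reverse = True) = [95.304, 24.152, 17.683, -34.5]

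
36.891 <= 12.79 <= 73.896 False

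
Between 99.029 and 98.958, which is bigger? 99.029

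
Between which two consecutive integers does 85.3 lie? 85 and 86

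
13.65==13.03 False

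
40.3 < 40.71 True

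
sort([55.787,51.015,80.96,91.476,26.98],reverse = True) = [91.476,80.96,55.787,51.015,26.98]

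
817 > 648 True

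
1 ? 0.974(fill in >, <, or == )>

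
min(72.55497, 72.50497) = 72.50497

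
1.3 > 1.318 False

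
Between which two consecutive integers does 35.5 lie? 35 and 36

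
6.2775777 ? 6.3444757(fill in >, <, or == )<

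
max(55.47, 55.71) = 55.71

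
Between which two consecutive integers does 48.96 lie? 48 and 49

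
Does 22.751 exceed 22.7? Yes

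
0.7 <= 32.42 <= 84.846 True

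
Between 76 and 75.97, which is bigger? 76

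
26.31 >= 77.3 False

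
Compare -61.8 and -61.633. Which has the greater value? -61.633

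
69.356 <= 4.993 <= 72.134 False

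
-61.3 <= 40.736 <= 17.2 False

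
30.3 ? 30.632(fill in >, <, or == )<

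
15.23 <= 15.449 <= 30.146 True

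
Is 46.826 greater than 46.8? Yes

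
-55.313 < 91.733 True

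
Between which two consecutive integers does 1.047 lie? 1 and 2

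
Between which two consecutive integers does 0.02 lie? 0 and 1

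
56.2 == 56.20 True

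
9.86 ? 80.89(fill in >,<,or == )<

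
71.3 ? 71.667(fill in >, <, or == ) <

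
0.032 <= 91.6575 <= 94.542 True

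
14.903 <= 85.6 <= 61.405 False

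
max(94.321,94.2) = 94.321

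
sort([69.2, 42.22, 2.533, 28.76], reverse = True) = [69.2, 42.22, 28.76, 2.533]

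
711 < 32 False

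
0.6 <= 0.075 False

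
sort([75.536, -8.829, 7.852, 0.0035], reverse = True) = [75.536, 7.852, 0.0035, -8.829]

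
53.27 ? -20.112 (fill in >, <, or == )>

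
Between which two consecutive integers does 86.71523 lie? 86 and 87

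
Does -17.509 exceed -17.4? No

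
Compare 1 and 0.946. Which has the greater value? 1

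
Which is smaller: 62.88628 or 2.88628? 2.88628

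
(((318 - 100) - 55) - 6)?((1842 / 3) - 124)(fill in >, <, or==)<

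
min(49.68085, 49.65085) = 49.65085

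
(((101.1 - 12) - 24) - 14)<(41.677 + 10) True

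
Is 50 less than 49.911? No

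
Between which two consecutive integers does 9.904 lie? 9 and 10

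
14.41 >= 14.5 False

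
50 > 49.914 True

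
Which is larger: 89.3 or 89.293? 89.3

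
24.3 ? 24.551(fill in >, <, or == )<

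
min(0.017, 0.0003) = 0.0003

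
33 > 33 False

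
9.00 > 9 False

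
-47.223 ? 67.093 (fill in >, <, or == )<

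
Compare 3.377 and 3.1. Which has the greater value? 3.377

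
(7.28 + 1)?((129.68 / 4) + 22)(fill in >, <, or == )<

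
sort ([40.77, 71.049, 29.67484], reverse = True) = [71.049, 40.77, 29.67484]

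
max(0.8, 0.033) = 0.8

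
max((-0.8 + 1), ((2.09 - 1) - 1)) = 0.2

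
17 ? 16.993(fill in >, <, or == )>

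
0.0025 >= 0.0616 False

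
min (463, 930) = 463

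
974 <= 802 False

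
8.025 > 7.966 True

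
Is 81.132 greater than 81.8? No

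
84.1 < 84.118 True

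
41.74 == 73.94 False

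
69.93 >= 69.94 False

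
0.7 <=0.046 False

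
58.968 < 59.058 True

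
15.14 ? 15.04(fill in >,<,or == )>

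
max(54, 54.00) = 54.00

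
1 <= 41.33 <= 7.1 False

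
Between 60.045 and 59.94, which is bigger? 60.045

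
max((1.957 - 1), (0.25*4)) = 1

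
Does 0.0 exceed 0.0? No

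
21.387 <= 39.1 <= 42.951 True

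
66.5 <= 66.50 True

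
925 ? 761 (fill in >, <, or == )>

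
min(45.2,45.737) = 45.2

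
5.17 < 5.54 True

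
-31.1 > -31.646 True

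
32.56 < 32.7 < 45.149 True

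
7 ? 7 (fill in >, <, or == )==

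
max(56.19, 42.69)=56.19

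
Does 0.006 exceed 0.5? No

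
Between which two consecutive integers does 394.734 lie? 394 and 395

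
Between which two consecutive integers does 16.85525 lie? 16 and 17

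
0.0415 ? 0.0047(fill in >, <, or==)>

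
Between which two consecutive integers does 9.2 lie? 9 and 10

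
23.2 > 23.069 True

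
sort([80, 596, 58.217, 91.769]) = [58.217, 80, 91.769, 596]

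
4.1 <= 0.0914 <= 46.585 False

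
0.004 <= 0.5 True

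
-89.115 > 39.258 False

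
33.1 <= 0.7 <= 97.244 False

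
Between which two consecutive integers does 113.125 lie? 113 and 114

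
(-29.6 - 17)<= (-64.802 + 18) False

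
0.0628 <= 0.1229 True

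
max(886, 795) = 886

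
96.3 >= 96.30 True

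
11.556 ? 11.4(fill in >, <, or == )>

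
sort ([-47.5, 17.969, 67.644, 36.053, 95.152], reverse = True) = [95.152, 67.644, 36.053, 17.969, -47.5]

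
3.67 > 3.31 True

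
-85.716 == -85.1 False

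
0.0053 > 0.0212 False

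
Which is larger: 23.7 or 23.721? 23.721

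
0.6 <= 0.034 False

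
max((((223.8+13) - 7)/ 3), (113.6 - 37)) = 76.6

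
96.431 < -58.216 False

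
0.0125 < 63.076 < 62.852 False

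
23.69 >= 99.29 False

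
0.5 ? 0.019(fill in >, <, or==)>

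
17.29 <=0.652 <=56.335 False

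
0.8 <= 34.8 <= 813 True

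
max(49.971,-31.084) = 49.971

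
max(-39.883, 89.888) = 89.888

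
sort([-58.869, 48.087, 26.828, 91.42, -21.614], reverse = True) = [91.42, 48.087, 26.828, -21.614, -58.869]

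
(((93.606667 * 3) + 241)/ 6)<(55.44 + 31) False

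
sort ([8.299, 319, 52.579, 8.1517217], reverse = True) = [319, 52.579, 8.299, 8.1517217]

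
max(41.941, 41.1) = 41.941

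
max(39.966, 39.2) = 39.966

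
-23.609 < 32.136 True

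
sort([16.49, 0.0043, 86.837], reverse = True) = [86.837, 16.49, 0.0043]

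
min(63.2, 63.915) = 63.2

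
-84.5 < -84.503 False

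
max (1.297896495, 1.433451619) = 1.433451619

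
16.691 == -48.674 False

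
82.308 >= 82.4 False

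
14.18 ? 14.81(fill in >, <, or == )<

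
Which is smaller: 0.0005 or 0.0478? 0.0005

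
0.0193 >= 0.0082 True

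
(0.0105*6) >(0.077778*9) False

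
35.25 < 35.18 False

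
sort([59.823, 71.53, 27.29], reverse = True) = [71.53, 59.823, 27.29]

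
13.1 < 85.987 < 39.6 False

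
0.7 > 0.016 True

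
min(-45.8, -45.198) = -45.8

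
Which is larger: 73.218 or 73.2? 73.218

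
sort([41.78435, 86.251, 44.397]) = [41.78435, 44.397, 86.251]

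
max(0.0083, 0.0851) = 0.0851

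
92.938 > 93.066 False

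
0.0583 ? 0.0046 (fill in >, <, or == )>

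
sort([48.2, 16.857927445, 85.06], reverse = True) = [85.06, 48.2, 16.857927445]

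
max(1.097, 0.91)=1.097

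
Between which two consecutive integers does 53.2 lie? 53 and 54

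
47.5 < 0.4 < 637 False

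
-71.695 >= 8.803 False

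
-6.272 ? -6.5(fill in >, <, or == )>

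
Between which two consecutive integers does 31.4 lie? 31 and 32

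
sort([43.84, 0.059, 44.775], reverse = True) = [44.775, 43.84, 0.059]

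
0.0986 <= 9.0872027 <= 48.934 True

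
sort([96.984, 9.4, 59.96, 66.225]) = [9.4, 59.96, 66.225, 96.984]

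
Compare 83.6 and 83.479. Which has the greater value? 83.6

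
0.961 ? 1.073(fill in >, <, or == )<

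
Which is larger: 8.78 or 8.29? 8.78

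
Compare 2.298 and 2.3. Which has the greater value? 2.3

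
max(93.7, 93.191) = 93.7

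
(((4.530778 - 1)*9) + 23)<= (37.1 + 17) False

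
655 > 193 True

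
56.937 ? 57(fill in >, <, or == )<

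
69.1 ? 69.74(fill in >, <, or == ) <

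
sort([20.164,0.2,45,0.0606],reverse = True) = [45,20.164,0.2,0.0606]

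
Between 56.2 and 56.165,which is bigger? 56.2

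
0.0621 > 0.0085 True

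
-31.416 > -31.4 False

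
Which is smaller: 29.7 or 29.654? 29.654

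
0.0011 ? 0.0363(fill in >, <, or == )<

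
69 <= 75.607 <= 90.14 True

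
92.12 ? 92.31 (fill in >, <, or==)<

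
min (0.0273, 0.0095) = 0.0095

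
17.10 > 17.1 False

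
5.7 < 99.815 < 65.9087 False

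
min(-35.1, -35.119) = -35.119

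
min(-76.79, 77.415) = -76.79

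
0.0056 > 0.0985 False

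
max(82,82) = 82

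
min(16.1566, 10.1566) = 10.1566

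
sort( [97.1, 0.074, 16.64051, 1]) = [0.074, 1, 16.64051, 97.1]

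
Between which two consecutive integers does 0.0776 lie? 0 and 1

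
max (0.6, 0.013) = 0.6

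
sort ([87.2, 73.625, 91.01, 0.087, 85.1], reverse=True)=[91.01, 87.2, 85.1, 73.625, 0.087]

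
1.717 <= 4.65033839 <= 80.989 True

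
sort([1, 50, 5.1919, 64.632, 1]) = [1, 1, 5.1919, 50, 64.632]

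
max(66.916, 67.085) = 67.085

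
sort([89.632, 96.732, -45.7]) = [-45.7, 89.632, 96.732]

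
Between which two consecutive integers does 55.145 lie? 55 and 56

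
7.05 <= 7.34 True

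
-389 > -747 True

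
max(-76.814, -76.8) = -76.8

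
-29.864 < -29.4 True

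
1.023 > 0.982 True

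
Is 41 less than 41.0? No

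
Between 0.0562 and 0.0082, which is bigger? 0.0562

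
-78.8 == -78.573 False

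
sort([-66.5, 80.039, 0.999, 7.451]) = [-66.5, 0.999, 7.451, 80.039]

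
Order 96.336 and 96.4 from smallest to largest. 96.336, 96.4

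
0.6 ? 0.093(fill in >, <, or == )>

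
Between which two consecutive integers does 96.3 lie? 96 and 97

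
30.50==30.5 True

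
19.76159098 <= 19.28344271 False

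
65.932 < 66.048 True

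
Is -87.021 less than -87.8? No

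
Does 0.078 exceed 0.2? No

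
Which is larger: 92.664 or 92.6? 92.664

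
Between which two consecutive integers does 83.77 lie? 83 and 84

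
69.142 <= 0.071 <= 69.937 False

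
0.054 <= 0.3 True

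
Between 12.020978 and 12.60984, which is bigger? 12.60984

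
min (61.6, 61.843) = 61.6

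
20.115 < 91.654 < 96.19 True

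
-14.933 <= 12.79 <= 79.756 True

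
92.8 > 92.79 True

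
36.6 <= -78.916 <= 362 False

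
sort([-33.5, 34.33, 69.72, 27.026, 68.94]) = [-33.5, 27.026, 34.33, 68.94, 69.72]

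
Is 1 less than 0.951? No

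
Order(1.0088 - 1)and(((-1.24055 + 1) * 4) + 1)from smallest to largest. (1.0088 - 1), (((-1.24055 + 1) * 4) + 1)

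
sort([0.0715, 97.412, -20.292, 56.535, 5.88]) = [-20.292, 0.0715, 5.88, 56.535, 97.412]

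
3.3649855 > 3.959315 False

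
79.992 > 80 False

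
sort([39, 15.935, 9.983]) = [9.983, 15.935, 39]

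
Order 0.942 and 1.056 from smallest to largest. 0.942, 1.056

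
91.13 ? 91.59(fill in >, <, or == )<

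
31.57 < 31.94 True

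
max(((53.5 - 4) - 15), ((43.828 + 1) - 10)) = 34.828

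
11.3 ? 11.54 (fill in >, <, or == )<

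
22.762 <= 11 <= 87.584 False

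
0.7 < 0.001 False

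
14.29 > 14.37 False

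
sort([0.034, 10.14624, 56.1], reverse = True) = [56.1, 10.14624, 0.034]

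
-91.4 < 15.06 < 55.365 True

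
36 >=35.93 True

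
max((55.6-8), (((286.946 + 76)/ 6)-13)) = 47.6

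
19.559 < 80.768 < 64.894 False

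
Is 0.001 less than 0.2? Yes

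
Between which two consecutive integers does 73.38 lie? 73 and 74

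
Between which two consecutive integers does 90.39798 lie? 90 and 91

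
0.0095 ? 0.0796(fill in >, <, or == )<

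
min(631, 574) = 574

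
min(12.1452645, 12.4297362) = 12.1452645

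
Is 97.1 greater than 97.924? No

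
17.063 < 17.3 True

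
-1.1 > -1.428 True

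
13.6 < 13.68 True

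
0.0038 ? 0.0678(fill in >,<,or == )<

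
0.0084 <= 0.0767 True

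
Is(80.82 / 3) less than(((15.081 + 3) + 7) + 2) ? Yes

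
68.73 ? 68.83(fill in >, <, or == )<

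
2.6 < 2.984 True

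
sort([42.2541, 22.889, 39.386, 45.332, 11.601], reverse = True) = [45.332, 42.2541, 39.386, 22.889, 11.601]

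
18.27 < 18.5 True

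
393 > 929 False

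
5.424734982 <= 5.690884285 True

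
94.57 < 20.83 False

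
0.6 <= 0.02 False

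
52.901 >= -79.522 True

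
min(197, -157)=-157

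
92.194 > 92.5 False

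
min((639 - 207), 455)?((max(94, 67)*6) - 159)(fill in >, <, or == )>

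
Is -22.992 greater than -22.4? No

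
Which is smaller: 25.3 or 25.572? 25.3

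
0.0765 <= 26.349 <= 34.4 True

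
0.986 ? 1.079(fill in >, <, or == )<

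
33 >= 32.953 True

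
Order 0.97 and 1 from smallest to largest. 0.97,1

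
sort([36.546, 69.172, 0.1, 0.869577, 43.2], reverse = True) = [69.172, 43.2, 36.546, 0.869577, 0.1]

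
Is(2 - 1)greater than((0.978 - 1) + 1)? Yes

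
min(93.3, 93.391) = 93.3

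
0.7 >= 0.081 True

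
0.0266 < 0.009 False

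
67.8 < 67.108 False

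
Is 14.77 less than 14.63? No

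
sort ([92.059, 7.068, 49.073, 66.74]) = [7.068, 49.073, 66.74, 92.059]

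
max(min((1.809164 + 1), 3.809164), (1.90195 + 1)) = 2.90195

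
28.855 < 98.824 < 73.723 False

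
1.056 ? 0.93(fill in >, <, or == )>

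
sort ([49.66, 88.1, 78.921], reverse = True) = [88.1, 78.921, 49.66]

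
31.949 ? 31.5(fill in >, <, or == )>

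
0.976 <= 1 True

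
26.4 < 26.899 True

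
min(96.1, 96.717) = 96.1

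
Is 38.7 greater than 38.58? Yes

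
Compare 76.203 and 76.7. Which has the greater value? 76.7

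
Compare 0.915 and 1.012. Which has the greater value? 1.012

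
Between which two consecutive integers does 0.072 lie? 0 and 1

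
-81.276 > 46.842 False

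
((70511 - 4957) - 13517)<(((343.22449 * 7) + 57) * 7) False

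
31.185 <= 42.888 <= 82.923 True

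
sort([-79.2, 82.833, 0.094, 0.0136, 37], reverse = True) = [82.833, 37, 0.094, 0.0136, -79.2]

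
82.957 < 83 True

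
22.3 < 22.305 True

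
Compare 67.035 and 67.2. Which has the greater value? 67.2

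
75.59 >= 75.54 True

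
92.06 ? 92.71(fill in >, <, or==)<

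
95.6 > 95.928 False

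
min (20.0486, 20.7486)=20.0486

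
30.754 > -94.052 True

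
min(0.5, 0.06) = 0.06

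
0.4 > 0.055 True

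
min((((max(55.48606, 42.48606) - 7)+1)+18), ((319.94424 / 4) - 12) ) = 67.48606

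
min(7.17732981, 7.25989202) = 7.17732981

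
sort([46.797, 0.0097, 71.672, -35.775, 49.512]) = [-35.775, 0.0097, 46.797, 49.512, 71.672]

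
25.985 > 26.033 False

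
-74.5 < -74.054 True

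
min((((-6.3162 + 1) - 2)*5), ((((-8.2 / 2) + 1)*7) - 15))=-36.7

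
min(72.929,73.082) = 72.929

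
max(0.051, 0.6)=0.6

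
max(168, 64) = 168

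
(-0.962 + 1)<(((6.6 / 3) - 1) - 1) True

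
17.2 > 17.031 True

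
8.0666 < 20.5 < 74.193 True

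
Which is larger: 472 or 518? 518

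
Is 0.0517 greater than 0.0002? Yes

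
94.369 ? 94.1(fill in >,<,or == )>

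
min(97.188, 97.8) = 97.188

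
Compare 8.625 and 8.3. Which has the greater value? 8.625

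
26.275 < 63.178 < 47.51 False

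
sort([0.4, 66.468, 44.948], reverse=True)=[66.468, 44.948, 0.4]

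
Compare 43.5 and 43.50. They are equal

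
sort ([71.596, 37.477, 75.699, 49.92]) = [37.477, 49.92, 71.596, 75.699]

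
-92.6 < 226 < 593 True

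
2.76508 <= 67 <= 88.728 True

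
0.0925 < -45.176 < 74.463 False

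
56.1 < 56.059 False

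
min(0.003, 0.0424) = 0.003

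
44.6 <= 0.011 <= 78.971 False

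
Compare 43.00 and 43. They are equal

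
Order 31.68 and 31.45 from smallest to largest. 31.45, 31.68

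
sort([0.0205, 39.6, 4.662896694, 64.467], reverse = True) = [64.467, 39.6, 4.662896694, 0.0205]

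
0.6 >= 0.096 True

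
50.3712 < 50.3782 True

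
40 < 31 False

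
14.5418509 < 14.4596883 False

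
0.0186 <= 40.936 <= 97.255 True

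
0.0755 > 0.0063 True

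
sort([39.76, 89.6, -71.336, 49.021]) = [-71.336, 39.76, 49.021, 89.6]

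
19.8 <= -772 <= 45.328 False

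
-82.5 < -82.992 False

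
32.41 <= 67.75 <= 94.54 True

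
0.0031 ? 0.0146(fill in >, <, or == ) <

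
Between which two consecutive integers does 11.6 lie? 11 and 12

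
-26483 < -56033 False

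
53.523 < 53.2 False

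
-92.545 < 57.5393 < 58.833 True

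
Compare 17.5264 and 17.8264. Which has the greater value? 17.8264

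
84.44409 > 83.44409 True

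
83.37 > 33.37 True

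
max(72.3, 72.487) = 72.487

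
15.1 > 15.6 False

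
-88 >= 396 False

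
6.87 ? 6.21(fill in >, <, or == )>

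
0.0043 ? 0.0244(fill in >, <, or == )<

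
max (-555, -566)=-555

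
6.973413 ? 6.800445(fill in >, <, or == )>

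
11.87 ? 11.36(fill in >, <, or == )>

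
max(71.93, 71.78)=71.93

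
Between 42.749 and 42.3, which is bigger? 42.749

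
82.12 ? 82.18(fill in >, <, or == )<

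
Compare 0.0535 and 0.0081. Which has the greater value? 0.0535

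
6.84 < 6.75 False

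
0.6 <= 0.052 False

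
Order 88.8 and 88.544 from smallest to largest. 88.544, 88.8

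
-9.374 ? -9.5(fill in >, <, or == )>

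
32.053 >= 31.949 True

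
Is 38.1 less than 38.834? Yes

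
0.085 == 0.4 False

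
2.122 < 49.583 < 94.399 True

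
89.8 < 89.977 True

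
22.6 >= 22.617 False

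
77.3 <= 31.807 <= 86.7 False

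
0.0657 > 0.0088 True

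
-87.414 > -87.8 True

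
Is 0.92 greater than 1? No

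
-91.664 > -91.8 True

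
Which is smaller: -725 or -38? -725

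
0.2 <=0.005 False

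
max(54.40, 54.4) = 54.4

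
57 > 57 False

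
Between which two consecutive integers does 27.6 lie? 27 and 28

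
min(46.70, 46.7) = 46.70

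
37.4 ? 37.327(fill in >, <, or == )>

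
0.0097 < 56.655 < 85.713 True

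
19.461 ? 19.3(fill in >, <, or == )>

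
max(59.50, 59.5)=59.5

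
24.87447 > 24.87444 True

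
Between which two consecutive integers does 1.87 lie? 1 and 2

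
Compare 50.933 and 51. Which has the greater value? 51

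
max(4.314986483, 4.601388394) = 4.601388394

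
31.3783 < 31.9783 True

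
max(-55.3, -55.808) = -55.3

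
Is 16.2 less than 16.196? No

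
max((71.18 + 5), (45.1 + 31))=76.18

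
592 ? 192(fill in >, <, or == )>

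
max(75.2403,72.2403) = 75.2403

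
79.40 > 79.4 False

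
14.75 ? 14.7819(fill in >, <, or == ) <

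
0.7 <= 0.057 False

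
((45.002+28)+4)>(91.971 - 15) True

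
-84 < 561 True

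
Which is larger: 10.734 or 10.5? 10.734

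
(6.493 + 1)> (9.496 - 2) False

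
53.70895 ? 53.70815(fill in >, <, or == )>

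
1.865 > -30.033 True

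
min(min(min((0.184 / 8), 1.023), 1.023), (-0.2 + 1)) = 0.023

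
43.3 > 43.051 True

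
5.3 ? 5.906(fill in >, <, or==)<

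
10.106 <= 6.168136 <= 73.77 False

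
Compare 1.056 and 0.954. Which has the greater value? 1.056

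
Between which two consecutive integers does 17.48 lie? 17 and 18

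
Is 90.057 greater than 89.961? Yes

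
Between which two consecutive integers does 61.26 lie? 61 and 62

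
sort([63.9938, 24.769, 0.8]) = [0.8, 24.769, 63.9938]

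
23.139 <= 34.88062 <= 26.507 False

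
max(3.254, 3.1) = 3.254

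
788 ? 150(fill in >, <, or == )>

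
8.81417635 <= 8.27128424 False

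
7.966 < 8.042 True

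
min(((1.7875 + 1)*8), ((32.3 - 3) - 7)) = 22.3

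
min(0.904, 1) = 0.904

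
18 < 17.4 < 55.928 False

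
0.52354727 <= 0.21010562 False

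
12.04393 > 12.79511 False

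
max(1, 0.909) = 1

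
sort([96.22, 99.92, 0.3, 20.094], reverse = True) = [99.92, 96.22, 20.094, 0.3]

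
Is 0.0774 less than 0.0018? No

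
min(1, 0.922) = 0.922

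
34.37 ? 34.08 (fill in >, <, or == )>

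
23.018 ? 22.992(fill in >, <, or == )>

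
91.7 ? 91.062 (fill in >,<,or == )>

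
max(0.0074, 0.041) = 0.041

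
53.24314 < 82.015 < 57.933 False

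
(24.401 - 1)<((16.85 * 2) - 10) True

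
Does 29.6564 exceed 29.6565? No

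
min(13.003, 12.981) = 12.981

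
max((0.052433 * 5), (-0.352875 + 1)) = 0.647125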